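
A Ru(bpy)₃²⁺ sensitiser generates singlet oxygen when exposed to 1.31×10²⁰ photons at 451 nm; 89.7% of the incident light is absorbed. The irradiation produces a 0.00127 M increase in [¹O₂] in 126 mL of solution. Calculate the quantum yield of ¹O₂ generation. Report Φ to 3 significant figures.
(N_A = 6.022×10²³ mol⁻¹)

Φ = 0.820

Product: (0.00127 M)(0.126 L) = 1.600×10⁻⁴ mol.
Moles of photons: 1.31×10²⁰ / 6.022×10²³ = 2.175×10⁻⁴ mol.
Photons absorbed: 0.897 × 2.175×10⁻⁴ = 1.951×10⁻⁴ mol.
Φ = 1.600×10⁻⁴ mol / 1.951×10⁻⁴ mol photons = 0.820.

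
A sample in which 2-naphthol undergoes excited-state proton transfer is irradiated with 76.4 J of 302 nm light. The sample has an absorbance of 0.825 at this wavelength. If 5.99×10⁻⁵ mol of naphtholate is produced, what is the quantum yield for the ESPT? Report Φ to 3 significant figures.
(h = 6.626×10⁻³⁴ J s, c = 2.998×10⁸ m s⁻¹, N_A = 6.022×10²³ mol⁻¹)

Φ = 0.365

Photon energy at 302 nm: hc/λ = (6.626×10⁻³⁴)(2.998×10⁸)/(302×10⁻⁹) = 6.578×10⁻¹⁹ J.
Photons incident: 76.4 / 6.578×10⁻¹⁹ = 1.161×10²⁰, i.e. 1.161×10²⁰/6.022×10²³ = 1.928×10⁻⁴ mol.
Fraction absorbed: 1 − 10^(−0.825) = 0.8504.
Photons absorbed: 0.8504 × 1.928×10⁻⁴ = 1.640×10⁻⁴ mol.
Φ = 5.99×10⁻⁵ mol / 1.640×10⁻⁴ mol photons = 0.365.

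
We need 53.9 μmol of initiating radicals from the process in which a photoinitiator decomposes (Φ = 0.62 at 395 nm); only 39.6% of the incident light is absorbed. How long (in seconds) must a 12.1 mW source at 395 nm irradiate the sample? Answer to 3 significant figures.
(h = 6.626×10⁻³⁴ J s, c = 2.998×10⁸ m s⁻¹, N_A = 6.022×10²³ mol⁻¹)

t ≈ 5490 s

Product: 53.9 μmol = 5.39×10⁻⁵ mol.
Photons that must be absorbed: 5.39×10⁻⁵ / 0.62 = 8.694×10⁻⁵ mol.
Incident photons needed: 8.694×10⁻⁵ / 0.396 = 2.195×10⁻⁴ mol.
Photon energy: hc/λ = 5.029×10⁻¹⁹ J; per mole, 3.028×10⁵ J mol⁻¹.
Energy required: 2.195×10⁻⁴ × 3.028×10⁵ = 66.46 J.
Time: 66.46 J / 0.0121 W = 5490 s.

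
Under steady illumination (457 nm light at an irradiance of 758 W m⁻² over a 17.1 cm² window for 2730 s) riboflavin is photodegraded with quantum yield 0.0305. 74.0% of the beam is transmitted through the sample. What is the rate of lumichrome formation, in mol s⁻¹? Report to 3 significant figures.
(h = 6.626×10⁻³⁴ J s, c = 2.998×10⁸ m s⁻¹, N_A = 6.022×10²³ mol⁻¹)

3.93×10⁻⁸ mol s⁻¹

Photon energy at 457 nm: hc/λ = (6.626×10⁻³⁴)(2.998×10⁸)/(457×10⁻⁹) = 4.347×10⁻¹⁹ J.
Energy delivered: (758 W m⁻²)(17.1×10⁻⁴ m²)(2730 s) = 3539 J.
Photons incident: 3539 / 4.347×10⁻¹⁹ = 8.141×10²¹, i.e. 8.141×10²¹/6.022×10²³ = 0.01352 mol.
Fraction absorbed: 1 − 74.0/100 = 0.2600.
Photons absorbed: 0.2600 × 0.01352 = 0.003515 mol.
Product formed: 0.0305 × 0.003515 = 1.072×10⁻⁴ mol.
Rate: 1.072×10⁻⁴ / 2730 s = 3.93×10⁻⁸ mol s⁻¹.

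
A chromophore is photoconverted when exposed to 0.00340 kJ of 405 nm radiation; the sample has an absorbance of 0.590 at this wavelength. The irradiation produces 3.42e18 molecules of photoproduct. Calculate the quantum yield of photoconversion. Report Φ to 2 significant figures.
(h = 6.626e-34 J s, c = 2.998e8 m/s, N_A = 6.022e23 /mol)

Product: 3.42e18 / 6.022e23 = 5.679e-6 mol.
Photon energy at 405 nm: hc/λ = (6.626e-34)(2.998e8)/(405e-9) = 4.905e-19 J.
Incident energy: 0.00340 kJ = 3.40 J.
Photons incident: 3.40 / 4.905e-19 = 6.932e18, i.e. 6.932e18/6.022e23 = 1.151e-5 mol.
Fraction absorbed: 1 − 10^(−0.590) = 0.7430.
Photons absorbed: 0.7430 × 1.151e-5 = 8.552e-6 mol.
Φ = 5.679e-6 mol / 8.552e-6 mol photons = 0.66.

Φ = 0.66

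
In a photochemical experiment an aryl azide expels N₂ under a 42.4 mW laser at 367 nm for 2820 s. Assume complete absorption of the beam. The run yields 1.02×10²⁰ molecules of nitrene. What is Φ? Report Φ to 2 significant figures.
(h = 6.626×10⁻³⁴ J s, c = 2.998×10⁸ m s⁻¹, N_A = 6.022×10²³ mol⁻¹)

Φ = 0.46

Product: 1.02×10²⁰ / 6.022×10²³ = 1.694×10⁻⁴ mol.
Photon energy at 367 nm: hc/λ = (6.626×10⁻³⁴)(2.998×10⁸)/(367×10⁻⁹) = 5.413×10⁻¹⁹ J.
Energy delivered: (42.4 mW)(2820 s) = 119.6 J.
Photons incident: 119.6 / 5.413×10⁻¹⁹ = 2.209×10²⁰, i.e. 2.209×10²⁰/6.022×10²³ = 3.668×10⁻⁴ mol.
Φ = 1.694×10⁻⁴ mol / 3.668×10⁻⁴ mol photons = 0.46.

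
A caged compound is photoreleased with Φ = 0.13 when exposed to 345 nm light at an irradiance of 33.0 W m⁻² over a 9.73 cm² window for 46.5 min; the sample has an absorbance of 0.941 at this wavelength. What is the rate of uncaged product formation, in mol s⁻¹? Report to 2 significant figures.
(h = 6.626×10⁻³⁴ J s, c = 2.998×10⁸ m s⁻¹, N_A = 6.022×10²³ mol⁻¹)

Photon energy at 345 nm: hc/λ = (6.626×10⁻³⁴)(2.998×10⁸)/(345×10⁻⁹) = 5.758×10⁻¹⁹ J.
Energy delivered: (33.0 W m⁻²)(9.73×10⁻⁴ m²)(2790 s) = 89.58 J.
Photons incident: 89.58 / 5.758×10⁻¹⁹ = 1.556×10²⁰, i.e. 1.556×10²⁰/6.022×10²³ = 2.584×10⁻⁴ mol.
Fraction absorbed: 1 − 10^(−0.941) = 0.8854.
Photons absorbed: 0.8854 × 2.584×10⁻⁴ = 2.288×10⁻⁴ mol.
Product formed: 0.13 × 2.288×10⁻⁴ = 2.974×10⁻⁵ mol.
Rate: 2.974×10⁻⁵ / 2790 s = 1.1×10⁻⁸ mol s⁻¹.

1.1×10⁻⁸ mol s⁻¹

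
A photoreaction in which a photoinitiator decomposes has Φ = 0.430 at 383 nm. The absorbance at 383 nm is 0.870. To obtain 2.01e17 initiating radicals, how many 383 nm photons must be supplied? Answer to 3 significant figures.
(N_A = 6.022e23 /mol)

5.40e17 photons

Product: 2.01e17 / 6.022e23 = 3.338e-7 mol.
Photons that must be absorbed: 3.338e-7 / 0.430 = 7.763e-7 mol.
Fraction absorbed: 1 − 10^(−0.870) = 0.8651.
Incident photons needed: 7.763e-7 / 0.8651 = 8.974e-7 mol.
Photon count: 8.974e-7 × 6.022e23 = 5.40e17.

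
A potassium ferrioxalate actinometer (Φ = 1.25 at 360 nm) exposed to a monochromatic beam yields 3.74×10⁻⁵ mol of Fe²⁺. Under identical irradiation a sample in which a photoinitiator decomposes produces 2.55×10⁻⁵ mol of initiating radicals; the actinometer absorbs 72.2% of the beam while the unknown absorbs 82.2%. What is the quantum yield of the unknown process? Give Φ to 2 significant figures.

Φ = 0.75

Photons absorbed by the actinometer: 3.74×10⁻⁵ / 1.25 = 2.992×10⁻⁵ mol.
Incident flux: 2.992×10⁻⁵ / 0.722 = 4.144×10⁻⁵ einstein.
Absorbed by unknown: 0.822 × 4.144×10⁻⁵ = 3.406×10⁻⁵ mol.
Φ(unknown) = 2.55×10⁻⁵ / 3.406×10⁻⁵ = 0.75.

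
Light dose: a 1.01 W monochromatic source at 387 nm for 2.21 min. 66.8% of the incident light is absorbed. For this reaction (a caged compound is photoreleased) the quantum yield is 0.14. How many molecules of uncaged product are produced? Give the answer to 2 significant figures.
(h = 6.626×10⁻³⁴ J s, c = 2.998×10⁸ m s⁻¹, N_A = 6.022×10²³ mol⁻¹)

Photon energy at 387 nm: hc/λ = (6.626×10⁻³⁴)(2.998×10⁸)/(387×10⁻⁹) = 5.133×10⁻¹⁹ J.
Energy delivered: (1.01 W)(132.6 s) = 133.9 J.
Photons incident: 133.9 / 5.133×10⁻¹⁹ = 2.609×10²⁰, i.e. 2.609×10²⁰/6.022×10²³ = 4.332×10⁻⁴ mol.
Photons absorbed: 0.668 × 4.332×10⁻⁴ = 2.894×10⁻⁴ mol.
Product: Φ × n_abs = 0.14 × 2.894×10⁻⁴ = 4.052×10⁻⁵ mol.
As a count: 4.052×10⁻⁵ × 6.022×10²³ = 2.4×10¹⁹.

2.4×10¹⁹ molecules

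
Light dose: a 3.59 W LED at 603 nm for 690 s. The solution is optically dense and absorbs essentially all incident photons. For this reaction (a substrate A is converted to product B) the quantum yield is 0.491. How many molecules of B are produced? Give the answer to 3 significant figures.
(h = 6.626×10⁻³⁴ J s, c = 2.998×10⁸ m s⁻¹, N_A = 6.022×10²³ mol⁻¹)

3.69×10²¹ molecules

Photon energy at 603 nm: hc/λ = (6.626×10⁻³⁴)(2.998×10⁸)/(603×10⁻⁹) = 3.294×10⁻¹⁹ J.
Energy delivered: (3.59 W)(690 s) = 2477 J.
Photons incident: 2477 / 3.294×10⁻¹⁹ = 7.520×10²¹, i.e. 7.520×10²¹/6.022×10²³ = 0.01249 mol.
Product: Φ × n_abs = 0.491 × 0.01249 = 0.006133 mol.
As a count: 0.006133 × 6.022×10²³ = 3.69×10²¹.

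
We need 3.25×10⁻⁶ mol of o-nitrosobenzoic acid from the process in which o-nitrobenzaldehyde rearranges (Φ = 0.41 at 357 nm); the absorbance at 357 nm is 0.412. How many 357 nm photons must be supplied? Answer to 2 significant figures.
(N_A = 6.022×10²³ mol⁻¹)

7.8×10¹⁸ photons

Photons that must be absorbed: 3.25×10⁻⁶ / 0.41 = 7.927×10⁻⁶ mol.
Fraction absorbed: 1 − 10^(−0.412) = 0.6127.
Incident photons needed: 7.927×10⁻⁶ / 0.6127 = 1.294×10⁻⁵ mol.
Photon count: 1.294×10⁻⁵ × 6.022×10²³ = 7.8×10¹⁸.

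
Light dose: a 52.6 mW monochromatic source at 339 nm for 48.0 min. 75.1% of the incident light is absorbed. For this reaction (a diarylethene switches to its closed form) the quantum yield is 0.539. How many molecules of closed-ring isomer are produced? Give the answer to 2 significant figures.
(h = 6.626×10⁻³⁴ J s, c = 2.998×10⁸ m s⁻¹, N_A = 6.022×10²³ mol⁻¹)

Photon energy at 339 nm: hc/λ = (6.626×10⁻³⁴)(2.998×10⁸)/(339×10⁻⁹) = 5.860×10⁻¹⁹ J.
Energy delivered: (52.6 mW)(2880 s) = 151.5 J.
Photons incident: 151.5 / 5.860×10⁻¹⁹ = 2.585×10²⁰, i.e. 2.585×10²⁰/6.022×10²³ = 4.293×10⁻⁴ mol.
Photons absorbed: 0.751 × 4.293×10⁻⁴ = 3.224×10⁻⁴ mol.
Product: Φ × n_abs = 0.539 × 3.224×10⁻⁴ = 1.738×10⁻⁴ mol.
As a count: 1.738×10⁻⁴ × 6.022×10²³ = 1.0×10²⁰.

1.0×10²⁰ molecules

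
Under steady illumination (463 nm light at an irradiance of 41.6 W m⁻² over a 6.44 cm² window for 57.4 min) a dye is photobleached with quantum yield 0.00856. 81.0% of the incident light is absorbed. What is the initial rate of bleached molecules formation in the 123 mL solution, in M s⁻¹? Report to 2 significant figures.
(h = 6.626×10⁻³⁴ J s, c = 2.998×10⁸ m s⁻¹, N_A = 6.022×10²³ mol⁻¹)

Photon energy at 463 nm: hc/λ = (6.626×10⁻³⁴)(2.998×10⁸)/(463×10⁻⁹) = 4.290×10⁻¹⁹ J.
Energy delivered: (41.6 W m⁻²)(6.44×10⁻⁴ m²)(3444 s) = 92.27 J.
Photons incident: 92.27 / 4.290×10⁻¹⁹ = 2.151×10²⁰, i.e. 2.151×10²⁰/6.022×10²³ = 3.572×10⁻⁴ mol.
Photons absorbed: 0.810 × 3.572×10⁻⁴ = 2.893×10⁻⁴ mol.
Product formed: 0.00856 × 2.893×10⁻⁴ = 2.476×10⁻⁶ mol.
Rate: 2.476×10⁻⁶ mol / (3444 s × 0.123 L) = 5.8×10⁻⁹ M s⁻¹.

5.8×10⁻⁹ M s⁻¹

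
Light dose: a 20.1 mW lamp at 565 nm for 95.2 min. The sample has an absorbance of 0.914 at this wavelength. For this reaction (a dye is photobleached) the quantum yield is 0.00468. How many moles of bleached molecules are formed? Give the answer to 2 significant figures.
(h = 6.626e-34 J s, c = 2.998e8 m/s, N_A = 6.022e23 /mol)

2.2e-6 mol

Photon energy at 565 nm: hc/λ = (6.626e-34)(2.998e8)/(565e-9) = 3.516e-19 J.
Energy delivered: (20.1 mW)(5712 s) = 114.8 J.
Photons incident: 114.8 / 3.516e-19 = 3.265e20, i.e. 3.265e20/6.022e23 = 5.422e-4 mol.
Fraction absorbed: 1 − 10^(−0.914) = 0.8781.
Photons absorbed: 0.8781 × 5.422e-4 = 4.761e-4 mol.
Product: Φ × n_abs = 0.00468 × 4.761e-4 = 2.228e-6 mol.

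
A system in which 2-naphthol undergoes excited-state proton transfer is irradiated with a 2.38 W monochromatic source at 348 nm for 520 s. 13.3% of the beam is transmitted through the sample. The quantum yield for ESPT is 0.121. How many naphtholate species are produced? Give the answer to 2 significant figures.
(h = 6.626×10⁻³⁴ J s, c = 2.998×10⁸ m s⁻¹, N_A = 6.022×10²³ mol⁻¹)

Photon energy at 348 nm: hc/λ = (6.626×10⁻³⁴)(2.998×10⁸)/(348×10⁻⁹) = 5.708×10⁻¹⁹ J.
Energy delivered: (2.38 W)(520 s) = 1238 J.
Photons incident: 1238 / 5.708×10⁻¹⁹ = 2.169×10²¹, i.e. 2.169×10²¹/6.022×10²³ = 0.003602 mol.
Fraction absorbed: 1 − 13.3/100 = 0.8670.
Photons absorbed: 0.8670 × 0.003602 = 0.003123 mol.
Product: Φ × n_abs = 0.121 × 0.003123 = 3.779×10⁻⁴ mol.
As a count: 3.779×10⁻⁴ × 6.022×10²³ = 2.3×10²⁰.

2.3×10²⁰ species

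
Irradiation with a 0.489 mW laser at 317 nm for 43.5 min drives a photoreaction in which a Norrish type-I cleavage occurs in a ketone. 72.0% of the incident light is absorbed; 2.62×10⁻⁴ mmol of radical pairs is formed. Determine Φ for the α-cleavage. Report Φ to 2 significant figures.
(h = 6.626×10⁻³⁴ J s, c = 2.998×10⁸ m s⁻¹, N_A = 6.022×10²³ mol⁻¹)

Product: 2.62×10⁻⁴ mmol = 2.62×10⁻⁷ mol.
Photon energy at 317 nm: hc/λ = (6.626×10⁻³⁴)(2.998×10⁸)/(317×10⁻⁹) = 6.266×10⁻¹⁹ J.
Energy delivered: (0.489 mW)(2610 s) = 1.276 J.
Photons incident: 1.276 / 6.266×10⁻¹⁹ = 2.036×10¹⁸, i.e. 2.036×10¹⁸/6.022×10²³ = 3.381×10⁻⁶ mol.
Photons absorbed: 0.720 × 3.381×10⁻⁶ = 2.434×10⁻⁶ mol.
Φ = 2.62×10⁻⁷ mol / 2.434×10⁻⁶ mol photons = 0.11.

Φ = 0.11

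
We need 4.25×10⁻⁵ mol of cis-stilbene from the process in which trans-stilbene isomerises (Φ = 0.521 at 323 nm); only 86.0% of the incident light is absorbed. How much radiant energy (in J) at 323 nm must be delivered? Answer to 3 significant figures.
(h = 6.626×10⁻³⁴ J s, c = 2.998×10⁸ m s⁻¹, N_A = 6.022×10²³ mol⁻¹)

Photons that must be absorbed: 4.25×10⁻⁵ / 0.521 = 8.157×10⁻⁵ mol.
Incident photons needed: 8.157×10⁻⁵ / 0.860 = 9.485×10⁻⁵ mol.
Photon energy: hc/λ = 6.150×10⁻¹⁹ J; per mole, 3.704×10⁵ J mol⁻¹.
Energy required: 9.485×10⁻⁵ × 3.704×10⁵ = 35.1 J.

35.1 J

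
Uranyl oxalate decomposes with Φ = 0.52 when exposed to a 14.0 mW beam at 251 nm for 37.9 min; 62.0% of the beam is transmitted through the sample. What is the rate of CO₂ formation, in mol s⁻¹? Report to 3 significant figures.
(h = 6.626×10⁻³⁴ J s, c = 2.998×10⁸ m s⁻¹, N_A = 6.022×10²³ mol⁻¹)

Photon energy at 251 nm: hc/λ = (6.626×10⁻³⁴)(2.998×10⁸)/(251×10⁻⁹) = 7.914×10⁻¹⁹ J.
Energy delivered: (14.0 mW)(2274 s) = 31.84 J.
Photons incident: 31.84 / 7.914×10⁻¹⁹ = 4.023×10¹⁹, i.e. 4.023×10¹⁹/6.022×10²³ = 6.681×10⁻⁵ mol.
Fraction absorbed: 1 − 62.0/100 = 0.3800.
Photons absorbed: 0.3800 × 6.681×10⁻⁵ = 2.539×10⁻⁵ mol.
Product formed: 0.52 × 2.539×10⁻⁵ = 1.320×10⁻⁵ mol.
Rate: 1.320×10⁻⁵ / 2274 s = 5.80×10⁻⁹ mol s⁻¹.

5.80×10⁻⁹ mol s⁻¹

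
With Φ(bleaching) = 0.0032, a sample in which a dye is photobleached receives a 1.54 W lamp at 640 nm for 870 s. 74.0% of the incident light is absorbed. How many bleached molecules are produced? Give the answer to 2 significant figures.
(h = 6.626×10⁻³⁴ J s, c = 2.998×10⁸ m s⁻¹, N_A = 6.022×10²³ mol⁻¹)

Photon energy at 640 nm: hc/λ = (6.626×10⁻³⁴)(2.998×10⁸)/(640×10⁻⁹) = 3.104×10⁻¹⁹ J.
Energy delivered: (1.54 W)(870 s) = 1340 J.
Photons incident: 1340 / 3.104×10⁻¹⁹ = 4.317×10²¹, i.e. 4.317×10²¹/6.022×10²³ = 0.007169 mol.
Photons absorbed: 0.740 × 0.007169 = 0.005305 mol.
Product: Φ × n_abs = 0.0032 × 0.005305 = 1.698×10⁻⁵ mol.
As a count: 1.698×10⁻⁵ × 6.022×10²³ = 1.0×10¹⁹.

1.0×10¹⁹ bleached molecules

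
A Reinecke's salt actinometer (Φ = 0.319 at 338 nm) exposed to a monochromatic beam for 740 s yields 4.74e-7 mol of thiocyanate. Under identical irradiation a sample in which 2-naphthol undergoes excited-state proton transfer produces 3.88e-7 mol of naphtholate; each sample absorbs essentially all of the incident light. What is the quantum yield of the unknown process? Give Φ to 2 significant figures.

Φ = 0.26

Photons absorbed by the actinometer: 4.74e-7 / 0.319 = 1.486e-6 mol.
Φ(unknown) = 3.88e-7 / 1.486e-6 = 0.26.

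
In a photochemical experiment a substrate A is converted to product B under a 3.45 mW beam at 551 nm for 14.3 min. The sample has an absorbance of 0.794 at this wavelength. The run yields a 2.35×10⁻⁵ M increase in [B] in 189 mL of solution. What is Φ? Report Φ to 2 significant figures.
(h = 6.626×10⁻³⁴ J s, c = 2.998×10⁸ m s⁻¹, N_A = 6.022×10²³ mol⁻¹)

Product: (2.35×10⁻⁵ M)(0.189 L) = 4.442×10⁻⁶ mol.
Photon energy at 551 nm: hc/λ = (6.626×10⁻³⁴)(2.998×10⁸)/(551×10⁻⁹) = 3.605×10⁻¹⁹ J.
Energy delivered: (3.45 mW)(858 s) = 2.960 J.
Photons incident: 2.960 / 3.605×10⁻¹⁹ = 8.211×10¹⁸, i.e. 8.211×10¹⁸/6.022×10²³ = 1.364×10⁻⁵ mol.
Fraction absorbed: 1 − 10^(−0.794) = 0.8393.
Photons absorbed: 0.8393 × 1.364×10⁻⁵ = 1.145×10⁻⁵ mol.
Φ = 4.442×10⁻⁶ mol / 1.145×10⁻⁵ mol photons = 0.39.

Φ = 0.39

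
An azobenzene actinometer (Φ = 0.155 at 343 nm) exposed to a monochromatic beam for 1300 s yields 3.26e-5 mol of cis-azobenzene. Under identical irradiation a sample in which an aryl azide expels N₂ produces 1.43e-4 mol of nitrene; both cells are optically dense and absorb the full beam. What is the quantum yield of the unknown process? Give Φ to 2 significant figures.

Φ = 0.68

Photons absorbed by the actinometer: 3.26e-5 / 0.155 = 2.103e-4 mol.
Φ(unknown) = 1.43e-4 / 2.103e-4 = 0.68.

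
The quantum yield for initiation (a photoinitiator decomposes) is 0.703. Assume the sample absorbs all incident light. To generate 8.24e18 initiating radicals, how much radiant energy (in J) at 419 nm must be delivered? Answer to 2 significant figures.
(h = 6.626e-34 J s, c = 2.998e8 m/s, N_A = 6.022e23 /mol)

Product: 8.24e18 / 6.022e23 = 1.368e-5 mol.
Photons that must be absorbed: 1.368e-5 / 0.703 = 1.946e-5 mol.
Photon energy: hc/λ = 4.741e-19 J; per mole, 2.855e5 J mol⁻¹.
Energy required: 1.946e-5 × 2.855e5 = 5.6 J.

5.6 J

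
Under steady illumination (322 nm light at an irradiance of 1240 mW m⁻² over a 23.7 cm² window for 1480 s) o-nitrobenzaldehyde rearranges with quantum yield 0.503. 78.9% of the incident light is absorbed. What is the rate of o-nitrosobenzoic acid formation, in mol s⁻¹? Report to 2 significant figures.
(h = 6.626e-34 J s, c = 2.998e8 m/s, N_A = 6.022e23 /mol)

3.1e-9 mol s⁻¹

Photon energy at 322 nm: hc/λ = (6.626e-34)(2.998e8)/(322e-9) = 6.169e-19 J.
Energy delivered: (1240 mW m⁻²)(23.7e-4 m²)(1480 s) = 4.349 J.
Photons incident: 4.349 / 6.169e-19 = 7.050e18, i.e. 7.050e18/6.022e23 = 1.171e-5 mol.
Photons absorbed: 0.789 × 1.171e-5 = 9.239e-6 mol.
Product formed: 0.503 × 9.239e-6 = 4.647e-6 mol.
Rate: 4.647e-6 / 1480 s = 3.1e-9 mol s⁻¹.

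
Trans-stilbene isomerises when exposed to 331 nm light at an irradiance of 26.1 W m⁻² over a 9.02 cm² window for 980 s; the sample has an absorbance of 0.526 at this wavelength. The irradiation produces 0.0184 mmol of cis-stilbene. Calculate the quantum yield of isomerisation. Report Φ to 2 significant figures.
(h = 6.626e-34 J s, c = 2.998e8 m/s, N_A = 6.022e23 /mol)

Product: 0.0184 mmol = 1.84e-5 mol.
Photon energy at 331 nm: hc/λ = (6.626e-34)(2.998e8)/(331e-9) = 6.001e-19 J.
Energy delivered: (26.1 W m⁻²)(9.02e-4 m²)(980 s) = 23.07 J.
Photons incident: 23.07 / 6.001e-19 = 3.844e19, i.e. 3.844e19/6.022e23 = 6.383e-5 mol.
Fraction absorbed: 1 − 10^(−0.526) = 0.7021.
Photons absorbed: 0.7021 × 6.383e-5 = 4.482e-5 mol.
Φ = 1.84e-5 mol / 4.482e-5 mol photons = 0.41.

Φ = 0.41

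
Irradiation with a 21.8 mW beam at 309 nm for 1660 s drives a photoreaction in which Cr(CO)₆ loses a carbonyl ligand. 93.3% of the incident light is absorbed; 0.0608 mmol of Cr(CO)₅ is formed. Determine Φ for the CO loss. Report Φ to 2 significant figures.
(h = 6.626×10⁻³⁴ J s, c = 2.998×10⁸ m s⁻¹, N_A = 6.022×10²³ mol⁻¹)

Product: 0.0608 mmol = 6.08×10⁻⁵ mol.
Photon energy at 309 nm: hc/λ = (6.626×10⁻³⁴)(2.998×10⁸)/(309×10⁻⁹) = 6.429×10⁻¹⁹ J.
Energy delivered: (21.8 mW)(1660 s) = 36.19 J.
Photons incident: 36.19 / 6.429×10⁻¹⁹ = 5.629×10¹⁹, i.e. 5.629×10¹⁹/6.022×10²³ = 9.347×10⁻⁵ mol.
Photons absorbed: 0.933 × 9.347×10⁻⁵ = 8.721×10⁻⁵ mol.
Φ = 6.08×10⁻⁵ mol / 8.721×10⁻⁵ mol photons = 0.70.

Φ = 0.70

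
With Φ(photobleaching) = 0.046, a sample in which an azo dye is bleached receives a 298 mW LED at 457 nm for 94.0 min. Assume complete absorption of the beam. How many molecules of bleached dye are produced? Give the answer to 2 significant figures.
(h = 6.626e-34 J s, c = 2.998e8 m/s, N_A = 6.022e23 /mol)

Photon energy at 457 nm: hc/λ = (6.626e-34)(2.998e8)/(457e-9) = 4.347e-19 J.
Energy delivered: (298 mW)(5640 s) = 1681 J.
Photons incident: 1681 / 4.347e-19 = 3.867e21, i.e. 3.867e21/6.022e23 = 0.006421 mol.
Product: Φ × n_abs = 0.046 × 0.006421 = 2.954e-4 mol.
As a count: 2.954e-4 × 6.022e23 = 1.8e20.

1.8e20 molecules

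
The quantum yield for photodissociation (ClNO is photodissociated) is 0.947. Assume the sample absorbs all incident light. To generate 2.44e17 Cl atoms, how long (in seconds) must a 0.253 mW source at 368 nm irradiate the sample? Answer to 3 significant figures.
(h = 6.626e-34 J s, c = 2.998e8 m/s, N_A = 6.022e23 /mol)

Product: 2.44e17 / 6.022e23 = 4.052e-7 mol.
Photons that must be absorbed: 4.052e-7 / 0.947 = 4.279e-7 mol.
Photon energy: hc/λ = 5.398e-19 J; per mole, 3.251e5 J mol⁻¹.
Energy required: 4.279e-7 × 3.251e5 = 0.1391 J.
Time: 0.1391 J / 0.000253 W = 550 s.

t ≈ 550 s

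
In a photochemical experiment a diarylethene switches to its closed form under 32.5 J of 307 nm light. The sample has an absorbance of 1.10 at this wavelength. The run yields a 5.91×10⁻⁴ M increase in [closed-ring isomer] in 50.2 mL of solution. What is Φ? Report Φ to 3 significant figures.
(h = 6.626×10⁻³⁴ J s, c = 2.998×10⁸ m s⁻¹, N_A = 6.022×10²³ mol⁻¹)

Product: (5.91×10⁻⁴ M)(0.0502 L) = 2.967×10⁻⁵ mol.
Photon energy at 307 nm: hc/λ = (6.626×10⁻³⁴)(2.998×10⁸)/(307×10⁻⁹) = 6.471×10⁻¹⁹ J.
Photons incident: 32.5 / 6.471×10⁻¹⁹ = 5.022×10¹⁹, i.e. 5.022×10¹⁹/6.022×10²³ = 8.339×10⁻⁵ mol.
Fraction absorbed: 1 − 10^(−1.10) = 0.9206.
Photons absorbed: 0.9206 × 8.339×10⁻⁵ = 7.677×10⁻⁵ mol.
Φ = 2.967×10⁻⁵ mol / 7.677×10⁻⁵ mol photons = 0.386.

Φ = 0.386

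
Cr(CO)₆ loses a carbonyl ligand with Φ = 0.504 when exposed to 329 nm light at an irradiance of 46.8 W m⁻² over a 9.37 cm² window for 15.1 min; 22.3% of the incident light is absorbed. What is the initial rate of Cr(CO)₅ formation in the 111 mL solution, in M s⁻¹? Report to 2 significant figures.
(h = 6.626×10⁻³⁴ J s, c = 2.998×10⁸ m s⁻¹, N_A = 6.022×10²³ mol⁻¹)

1.2×10⁻⁷ M s⁻¹

Photon energy at 329 nm: hc/λ = (6.626×10⁻³⁴)(2.998×10⁸)/(329×10⁻⁹) = 6.038×10⁻¹⁹ J.
Energy delivered: (46.8 W m⁻²)(9.37×10⁻⁴ m²)(906 s) = 39.73 J.
Photons incident: 39.73 / 6.038×10⁻¹⁹ = 6.580×10¹⁹, i.e. 6.580×10¹⁹/6.022×10²³ = 1.093×10⁻⁴ mol.
Photons absorbed: 0.223 × 1.093×10⁻⁴ = 2.437×10⁻⁵ mol.
Product formed: 0.504 × 2.437×10⁻⁵ = 1.228×10⁻⁵ mol.
Rate: 1.228×10⁻⁵ mol / (906 s × 0.111 L) = 1.2×10⁻⁷ M s⁻¹.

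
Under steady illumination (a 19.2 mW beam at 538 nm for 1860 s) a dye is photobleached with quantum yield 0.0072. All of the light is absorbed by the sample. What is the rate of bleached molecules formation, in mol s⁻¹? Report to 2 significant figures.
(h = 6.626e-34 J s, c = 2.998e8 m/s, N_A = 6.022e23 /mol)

Photon energy at 538 nm: hc/λ = (6.626e-34)(2.998e8)/(538e-9) = 3.692e-19 J.
Energy delivered: (19.2 mW)(1860 s) = 35.71 J.
Photons incident: 35.71 / 3.692e-19 = 9.672e19, i.e. 9.672e19/6.022e23 = 1.606e-4 mol.
Product formed: 0.0072 × 1.606e-4 = 1.156e-6 mol.
Rate: 1.156e-6 / 1860 s = 6.2e-10 mol s⁻¹.

6.2e-10 mol s⁻¹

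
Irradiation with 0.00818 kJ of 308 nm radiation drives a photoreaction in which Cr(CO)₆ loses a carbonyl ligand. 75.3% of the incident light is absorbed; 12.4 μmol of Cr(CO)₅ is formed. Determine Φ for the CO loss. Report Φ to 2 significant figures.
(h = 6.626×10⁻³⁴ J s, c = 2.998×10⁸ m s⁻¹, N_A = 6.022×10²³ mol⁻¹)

Product: 12.4 μmol = 1.24×10⁻⁵ mol.
Photon energy at 308 nm: hc/λ = (6.626×10⁻³⁴)(2.998×10⁸)/(308×10⁻⁹) = 6.450×10⁻¹⁹ J.
Incident energy: 0.00818 kJ = 8.18 J.
Photons incident: 8.18 / 6.450×10⁻¹⁹ = 1.268×10¹⁹, i.e. 1.268×10¹⁹/6.022×10²³ = 2.106×10⁻⁵ mol.
Photons absorbed: 0.753 × 2.106×10⁻⁵ = 1.586×10⁻⁵ mol.
Φ = 1.24×10⁻⁵ mol / 1.586×10⁻⁵ mol photons = 0.78.

Φ = 0.78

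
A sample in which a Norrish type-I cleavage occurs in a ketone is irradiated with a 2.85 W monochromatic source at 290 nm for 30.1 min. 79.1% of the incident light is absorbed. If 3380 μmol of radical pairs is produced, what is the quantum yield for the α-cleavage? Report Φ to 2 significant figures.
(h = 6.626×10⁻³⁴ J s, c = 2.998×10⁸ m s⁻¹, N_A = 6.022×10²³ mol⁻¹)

Product: 3380 μmol = 0.00338 mol.
Photon energy at 290 nm: hc/λ = (6.626×10⁻³⁴)(2.998×10⁸)/(290×10⁻⁹) = 6.850×10⁻¹⁹ J.
Energy delivered: (2.85 W)(1806 s) = 5147 J.
Photons incident: 5147 / 6.850×10⁻¹⁹ = 7.514×10²¹, i.e. 7.514×10²¹/6.022×10²³ = 0.01248 mol.
Photons absorbed: 0.791 × 0.01248 = 0.009872 mol.
Φ = 0.00338 mol / 0.009872 mol photons = 0.34.

Φ = 0.34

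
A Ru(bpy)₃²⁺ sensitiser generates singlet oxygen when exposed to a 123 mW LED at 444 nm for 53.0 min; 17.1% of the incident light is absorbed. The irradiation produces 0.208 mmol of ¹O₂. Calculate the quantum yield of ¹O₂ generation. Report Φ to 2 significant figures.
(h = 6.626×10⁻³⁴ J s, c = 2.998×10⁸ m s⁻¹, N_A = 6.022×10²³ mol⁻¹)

Φ = 0.84

Product: 0.208 mmol = 2.08×10⁻⁴ mol.
Photon energy at 444 nm: hc/λ = (6.626×10⁻³⁴)(2.998×10⁸)/(444×10⁻⁹) = 4.474×10⁻¹⁹ J.
Energy delivered: (123 mW)(3180 s) = 391.1 J.
Photons incident: 391.1 / 4.474×10⁻¹⁹ = 8.742×10²⁰, i.e. 8.742×10²⁰/6.022×10²³ = 0.001452 mol.
Photons absorbed: 0.171 × 0.001452 = 2.483×10⁻⁴ mol.
Φ = 2.08×10⁻⁴ mol / 2.483×10⁻⁴ mol photons = 0.84.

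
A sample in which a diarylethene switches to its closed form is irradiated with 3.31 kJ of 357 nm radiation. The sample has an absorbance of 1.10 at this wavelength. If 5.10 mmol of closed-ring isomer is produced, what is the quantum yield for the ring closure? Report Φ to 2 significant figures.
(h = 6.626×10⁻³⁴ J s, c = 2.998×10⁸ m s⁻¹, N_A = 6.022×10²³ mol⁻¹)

Product: 5.10 mmol = 0.00510 mol.
Photon energy at 357 nm: hc/λ = (6.626×10⁻³⁴)(2.998×10⁸)/(357×10⁻⁹) = 5.564×10⁻¹⁹ J.
Incident energy: 3.31 kJ = 3310 J.
Photons incident: 3310 / 5.564×10⁻¹⁹ = 5.949×10²¹, i.e. 5.949×10²¹/6.022×10²³ = 0.009879 mol.
Fraction absorbed: 1 − 10^(−1.10) = 0.9206.
Photons absorbed: 0.9206 × 0.009879 = 0.009095 mol.
Φ = 0.00510 mol / 0.009095 mol photons = 0.56.

Φ = 0.56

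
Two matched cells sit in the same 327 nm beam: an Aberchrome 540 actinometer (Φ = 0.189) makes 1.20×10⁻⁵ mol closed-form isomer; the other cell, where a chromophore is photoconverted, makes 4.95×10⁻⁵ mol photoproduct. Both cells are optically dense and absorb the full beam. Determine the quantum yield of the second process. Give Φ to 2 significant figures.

Φ = 0.78

Photons absorbed by the actinometer: 1.20×10⁻⁵ / 0.189 = 6.349×10⁻⁵ mol.
Φ(unknown) = 4.95×10⁻⁵ / 6.349×10⁻⁵ = 0.78.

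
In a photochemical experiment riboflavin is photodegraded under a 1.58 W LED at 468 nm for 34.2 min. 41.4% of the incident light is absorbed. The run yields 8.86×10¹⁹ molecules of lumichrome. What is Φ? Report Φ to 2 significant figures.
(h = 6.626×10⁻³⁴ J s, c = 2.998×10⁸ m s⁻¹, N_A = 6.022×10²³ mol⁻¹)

Product: 8.86×10¹⁹ / 6.022×10²³ = 1.471×10⁻⁴ mol.
Photon energy at 468 nm: hc/λ = (6.626×10⁻³⁴)(2.998×10⁸)/(468×10⁻⁹) = 4.245×10⁻¹⁹ J.
Energy delivered: (1.58 W)(2052 s) = 3242 J.
Photons incident: 3242 / 4.245×10⁻¹⁹ = 7.637×10²¹, i.e. 7.637×10²¹/6.022×10²³ = 0.01268 mol.
Photons absorbed: 0.414 × 0.01268 = 0.005250 mol.
Φ = 1.471×10⁻⁴ mol / 0.005250 mol photons = 0.028.

Φ = 0.028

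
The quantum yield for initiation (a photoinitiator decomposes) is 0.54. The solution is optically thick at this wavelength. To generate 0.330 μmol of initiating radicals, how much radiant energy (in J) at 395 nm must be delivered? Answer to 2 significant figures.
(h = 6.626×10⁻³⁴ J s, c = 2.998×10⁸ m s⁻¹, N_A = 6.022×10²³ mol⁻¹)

0.19 J

Product: 0.330 μmol = 3.30×10⁻⁷ mol.
Photons that must be absorbed: 3.30×10⁻⁷ / 0.54 = 6.111×10⁻⁷ mol.
Photon energy: hc/λ = 5.029×10⁻¹⁹ J; per mole, 3.028×10⁵ J mol⁻¹.
Energy required: 6.111×10⁻⁷ × 3.028×10⁵ = 0.19 J.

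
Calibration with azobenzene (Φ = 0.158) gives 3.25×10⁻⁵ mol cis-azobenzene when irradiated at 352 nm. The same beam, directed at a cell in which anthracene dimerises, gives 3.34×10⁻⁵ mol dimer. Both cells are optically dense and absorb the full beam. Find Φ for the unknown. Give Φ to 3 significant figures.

Φ = 0.162

Photons absorbed by the actinometer: 3.25×10⁻⁵ / 0.158 = 2.057×10⁻⁴ mol.
Φ(unknown) = 3.34×10⁻⁵ / 2.057×10⁻⁴ = 0.162.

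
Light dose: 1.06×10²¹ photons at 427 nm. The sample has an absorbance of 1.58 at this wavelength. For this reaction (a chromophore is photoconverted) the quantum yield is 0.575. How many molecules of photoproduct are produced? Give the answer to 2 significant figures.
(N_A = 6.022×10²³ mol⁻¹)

Moles of photons: 1.06×10²¹ / 6.022×10²³ = 0.001760 mol.
Fraction absorbed: 1 − 10^(−1.58) = 0.9737.
Photons absorbed: 0.9737 × 0.001760 = 0.001714 mol.
Product: Φ × n_abs = 0.575 × 0.001714 = 9.856×10⁻⁴ mol.
As a count: 9.856×10⁻⁴ × 6.022×10²³ = 5.9×10²⁰.

5.9×10²⁰ molecules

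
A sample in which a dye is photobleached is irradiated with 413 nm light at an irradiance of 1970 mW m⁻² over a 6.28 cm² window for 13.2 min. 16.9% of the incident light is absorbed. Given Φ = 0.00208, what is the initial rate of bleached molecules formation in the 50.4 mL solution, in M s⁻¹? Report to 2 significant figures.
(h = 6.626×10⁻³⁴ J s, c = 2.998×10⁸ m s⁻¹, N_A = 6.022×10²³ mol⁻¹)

3.0×10⁻¹¹ M s⁻¹

Photon energy at 413 nm: hc/λ = (6.626×10⁻³⁴)(2.998×10⁸)/(413×10⁻⁹) = 4.810×10⁻¹⁹ J.
Energy delivered: (1970 mW m⁻²)(6.28×10⁻⁴ m²)(792 s) = 0.9798 J.
Photons incident: 0.9798 / 4.810×10⁻¹⁹ = 2.037×10¹⁸, i.e. 2.037×10¹⁸/6.022×10²³ = 3.383×10⁻⁶ mol.
Photons absorbed: 0.169 × 3.383×10⁻⁶ = 5.717×10⁻⁷ mol.
Product formed: 0.00208 × 5.717×10⁻⁷ = 1.189×10⁻⁹ mol.
Rate: 1.189×10⁻⁹ mol / (792 s × 0.0504 L) = 3.0×10⁻¹¹ M s⁻¹.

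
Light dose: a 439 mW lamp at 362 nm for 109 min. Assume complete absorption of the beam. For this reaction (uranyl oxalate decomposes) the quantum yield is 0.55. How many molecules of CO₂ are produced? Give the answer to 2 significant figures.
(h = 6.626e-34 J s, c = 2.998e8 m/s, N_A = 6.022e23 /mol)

2.9e21 molecules

Photon energy at 362 nm: hc/λ = (6.626e-34)(2.998e8)/(362e-9) = 5.487e-19 J.
Energy delivered: (439 mW)(6540 s) = 2871 J.
Photons incident: 2871 / 5.487e-19 = 5.232e21, i.e. 5.232e21/6.022e23 = 0.008688 mol.
Product: Φ × n_abs = 0.55 × 0.008688 = 0.004778 mol.
As a count: 0.004778 × 6.022e23 = 2.9e21.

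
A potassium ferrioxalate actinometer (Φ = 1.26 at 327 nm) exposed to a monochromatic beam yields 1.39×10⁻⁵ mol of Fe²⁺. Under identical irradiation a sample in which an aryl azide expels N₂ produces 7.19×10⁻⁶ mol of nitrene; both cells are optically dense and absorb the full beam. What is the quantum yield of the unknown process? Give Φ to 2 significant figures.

Φ = 0.65

Photons absorbed by the actinometer: 1.39×10⁻⁵ / 1.26 = 1.103×10⁻⁵ mol.
Φ(unknown) = 7.19×10⁻⁶ / 1.103×10⁻⁵ = 0.65.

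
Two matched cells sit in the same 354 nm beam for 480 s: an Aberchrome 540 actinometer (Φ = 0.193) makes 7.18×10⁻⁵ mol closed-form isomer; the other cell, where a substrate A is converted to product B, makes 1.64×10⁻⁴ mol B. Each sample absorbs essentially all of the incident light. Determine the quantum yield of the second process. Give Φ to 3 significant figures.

Φ = 0.441

Photons absorbed by the actinometer: 7.18×10⁻⁵ / 0.193 = 3.720×10⁻⁴ mol.
Φ(unknown) = 1.64×10⁻⁴ / 3.720×10⁻⁴ = 0.441.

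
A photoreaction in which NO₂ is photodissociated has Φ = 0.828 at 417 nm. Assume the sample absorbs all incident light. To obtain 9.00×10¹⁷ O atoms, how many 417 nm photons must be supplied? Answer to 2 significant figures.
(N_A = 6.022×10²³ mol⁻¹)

Product: 9.00×10¹⁷ / 6.022×10²³ = 1.495×10⁻⁶ mol.
Photons that must be absorbed: 1.495×10⁻⁶ / 0.828 = 1.806×10⁻⁶ mol.
Photon count: 1.806×10⁻⁶ × 6.022×10²³ = 1.1×10¹⁸.

1.1×10¹⁸ photons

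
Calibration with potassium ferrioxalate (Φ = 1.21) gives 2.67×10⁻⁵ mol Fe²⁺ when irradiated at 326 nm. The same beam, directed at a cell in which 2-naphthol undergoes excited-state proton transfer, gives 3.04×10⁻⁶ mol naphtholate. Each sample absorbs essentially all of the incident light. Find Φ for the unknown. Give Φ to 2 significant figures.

Photons absorbed by the actinometer: 2.67×10⁻⁵ / 1.21 = 2.207×10⁻⁵ mol.
Φ(unknown) = 3.04×10⁻⁶ / 2.207×10⁻⁵ = 0.14.

Φ = 0.14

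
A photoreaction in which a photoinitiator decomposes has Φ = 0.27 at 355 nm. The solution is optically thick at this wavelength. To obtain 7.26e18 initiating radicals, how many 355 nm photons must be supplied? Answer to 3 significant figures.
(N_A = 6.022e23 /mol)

Product: 7.26e18 / 6.022e23 = 1.206e-5 mol.
Photons that must be absorbed: 1.206e-5 / 0.27 = 4.467e-5 mol.
Photon count: 4.467e-5 × 6.022e23 = 2.69e19.

2.69e19 photons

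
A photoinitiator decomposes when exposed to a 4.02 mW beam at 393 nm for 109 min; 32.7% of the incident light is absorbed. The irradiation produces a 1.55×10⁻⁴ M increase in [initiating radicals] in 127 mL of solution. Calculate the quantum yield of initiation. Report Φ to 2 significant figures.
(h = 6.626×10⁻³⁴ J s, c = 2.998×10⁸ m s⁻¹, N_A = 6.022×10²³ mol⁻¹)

Φ = 0.70

Product: (1.55×10⁻⁴ M)(0.127 L) = 1.969×10⁻⁵ mol.
Photon energy at 393 nm: hc/λ = (6.626×10⁻³⁴)(2.998×10⁸)/(393×10⁻⁹) = 5.055×10⁻¹⁹ J.
Energy delivered: (4.02 mW)(6540 s) = 26.29 J.
Photons incident: 26.29 / 5.055×10⁻¹⁹ = 5.201×10¹⁹, i.e. 5.201×10¹⁹/6.022×10²³ = 8.637×10⁻⁵ mol.
Photons absorbed: 0.327 × 8.637×10⁻⁵ = 2.824×10⁻⁵ mol.
Φ = 1.969×10⁻⁵ mol / 2.824×10⁻⁵ mol photons = 0.70.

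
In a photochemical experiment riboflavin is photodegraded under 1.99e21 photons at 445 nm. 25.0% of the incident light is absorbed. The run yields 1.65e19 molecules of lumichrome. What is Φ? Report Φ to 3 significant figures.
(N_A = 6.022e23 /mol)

Φ = 0.0332

Product: 1.65e19 / 6.022e23 = 2.740e-5 mol.
Moles of photons: 1.99e21 / 6.022e23 = 0.003305 mol.
Photons absorbed: 0.250 × 0.003305 = 8.263e-4 mol.
Φ = 2.740e-5 mol / 8.263e-4 mol photons = 0.0332.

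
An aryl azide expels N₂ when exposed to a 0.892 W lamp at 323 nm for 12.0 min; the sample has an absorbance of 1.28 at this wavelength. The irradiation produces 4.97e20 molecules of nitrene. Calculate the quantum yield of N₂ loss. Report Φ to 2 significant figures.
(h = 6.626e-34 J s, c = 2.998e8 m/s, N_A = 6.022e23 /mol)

Φ = 0.50

Product: 4.97e20 / 6.022e23 = 8.253e-4 mol.
Photon energy at 323 nm: hc/λ = (6.626e-34)(2.998e8)/(323e-9) = 6.150e-19 J.
Energy delivered: (0.892 W)(720 s) = 642.2 J.
Photons incident: 642.2 / 6.150e-19 = 1.044e21, i.e. 1.044e21/6.022e23 = 0.001734 mol.
Fraction absorbed: 1 − 10^(−1.28) = 0.9475.
Photons absorbed: 0.9475 × 0.001734 = 0.001643 mol.
Φ = 8.253e-4 mol / 0.001643 mol photons = 0.50.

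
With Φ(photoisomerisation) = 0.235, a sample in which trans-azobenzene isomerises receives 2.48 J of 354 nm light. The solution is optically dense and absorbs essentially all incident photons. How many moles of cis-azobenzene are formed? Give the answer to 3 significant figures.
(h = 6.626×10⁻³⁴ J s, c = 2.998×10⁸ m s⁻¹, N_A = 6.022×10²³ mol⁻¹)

1.72×10⁻⁶ mol

Photon energy at 354 nm: hc/λ = (6.626×10⁻³⁴)(2.998×10⁸)/(354×10⁻⁹) = 5.612×10⁻¹⁹ J.
Photons incident: 2.48 / 5.612×10⁻¹⁹ = 4.419×10¹⁸, i.e. 4.419×10¹⁸/6.022×10²³ = 7.338×10⁻⁶ mol.
Product: Φ × n_abs = 0.235 × 7.338×10⁻⁶ = 1.724×10⁻⁶ mol.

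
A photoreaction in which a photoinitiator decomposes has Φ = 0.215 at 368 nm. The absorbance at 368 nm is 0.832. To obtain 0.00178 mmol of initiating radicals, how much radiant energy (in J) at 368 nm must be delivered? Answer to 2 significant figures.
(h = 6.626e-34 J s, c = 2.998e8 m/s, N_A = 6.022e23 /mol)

3.2 J

Product: 0.00178 mmol = 1.78e-6 mol.
Photons that must be absorbed: 1.78e-6 / 0.215 = 8.279e-6 mol.
Fraction absorbed: 1 − 10^(−0.832) = 0.8528.
Incident photons needed: 8.279e-6 / 0.8528 = 9.708e-6 mol.
Photon energy: hc/λ = 5.398e-19 J; per mole, 3.251e5 J mol⁻¹.
Energy required: 9.708e-6 × 3.251e5 = 3.2 J.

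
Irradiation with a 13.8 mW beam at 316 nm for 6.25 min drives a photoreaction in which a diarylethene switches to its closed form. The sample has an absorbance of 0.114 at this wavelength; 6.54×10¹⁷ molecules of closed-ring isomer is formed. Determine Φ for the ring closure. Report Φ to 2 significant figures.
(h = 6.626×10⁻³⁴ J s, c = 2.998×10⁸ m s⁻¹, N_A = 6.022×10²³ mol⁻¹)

Φ = 0.34

Product: 6.54×10¹⁷ / 6.022×10²³ = 1.086×10⁻⁶ mol.
Photon energy at 316 nm: hc/λ = (6.626×10⁻³⁴)(2.998×10⁸)/(316×10⁻⁹) = 6.286×10⁻¹⁹ J.
Energy delivered: (13.8 mW)(375 s) = 5.175 J.
Photons incident: 5.175 / 6.286×10⁻¹⁹ = 8.233×10¹⁸, i.e. 8.233×10¹⁸/6.022×10²³ = 1.367×10⁻⁵ mol.
Fraction absorbed: 1 − 10^(−0.114) = 0.2309.
Photons absorbed: 0.2309 × 1.367×10⁻⁵ = 3.156×10⁻⁶ mol.
Φ = 1.086×10⁻⁶ mol / 3.156×10⁻⁶ mol photons = 0.34.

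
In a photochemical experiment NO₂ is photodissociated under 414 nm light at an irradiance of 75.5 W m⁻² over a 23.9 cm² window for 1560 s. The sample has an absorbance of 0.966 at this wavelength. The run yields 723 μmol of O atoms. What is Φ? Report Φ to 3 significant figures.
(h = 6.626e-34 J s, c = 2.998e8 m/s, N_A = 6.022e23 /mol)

Φ = 0.832

Product: 723 μmol = 7.23e-4 mol.
Photon energy at 414 nm: hc/λ = (6.626e-34)(2.998e8)/(414e-9) = 4.798e-19 J.
Energy delivered: (75.5 W m⁻²)(23.9e-4 m²)(1560 s) = 281.5 J.
Photons incident: 281.5 / 4.798e-19 = 5.867e20, i.e. 5.867e20/6.022e23 = 9.743e-4 mol.
Fraction absorbed: 1 − 10^(−0.966) = 0.8919.
Photons absorbed: 0.8919 × 9.743e-4 = 8.690e-4 mol.
Φ = 7.23e-4 mol / 8.690e-4 mol photons = 0.832.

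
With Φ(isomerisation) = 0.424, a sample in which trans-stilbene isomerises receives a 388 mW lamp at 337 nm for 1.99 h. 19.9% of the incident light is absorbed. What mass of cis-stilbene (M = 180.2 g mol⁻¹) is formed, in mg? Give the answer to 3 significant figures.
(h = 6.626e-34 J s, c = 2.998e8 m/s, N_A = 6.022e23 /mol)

119 mg

Photon energy at 337 nm: hc/λ = (6.626e-34)(2.998e8)/(337e-9) = 5.895e-19 J.
Energy delivered: (388 mW)(7164 s) = 2780 J.
Photons incident: 2780 / 5.895e-19 = 4.716e21, i.e. 4.716e21/6.022e23 = 0.007831 mol.
Photons absorbed: 0.199 × 0.007831 = 0.001558 mol.
Product: Φ × n_abs = 0.424 × 0.001558 = 6.606e-4 mol.
Mass: 6.606e-4 × 180.2 = 0.1190 g = 119 mg.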